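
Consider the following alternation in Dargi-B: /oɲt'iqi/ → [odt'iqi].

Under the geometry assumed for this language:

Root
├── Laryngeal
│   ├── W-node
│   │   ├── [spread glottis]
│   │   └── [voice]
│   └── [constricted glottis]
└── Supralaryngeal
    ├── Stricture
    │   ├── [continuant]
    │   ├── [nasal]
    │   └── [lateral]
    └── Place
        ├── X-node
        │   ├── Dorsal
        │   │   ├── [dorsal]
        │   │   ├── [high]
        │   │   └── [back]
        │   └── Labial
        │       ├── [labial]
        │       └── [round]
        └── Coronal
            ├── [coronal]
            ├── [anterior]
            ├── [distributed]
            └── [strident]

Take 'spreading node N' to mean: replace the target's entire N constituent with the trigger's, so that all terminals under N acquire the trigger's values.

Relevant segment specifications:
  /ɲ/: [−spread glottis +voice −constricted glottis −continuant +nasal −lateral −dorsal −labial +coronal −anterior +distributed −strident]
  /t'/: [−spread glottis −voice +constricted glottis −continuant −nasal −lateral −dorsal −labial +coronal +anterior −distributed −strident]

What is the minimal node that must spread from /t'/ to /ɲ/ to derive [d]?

Supralaryngeal

/ɲ/ and [d] differ in [nasal], [anterior], [distributed]; every other specified feature is identical.
Tracing each changed feature up the tree, the paths first meet at Supralaryngeal; any lower node misses at least one of them.
If Supralaryngeal spreads, every terminal under it takes /t'/'s value, producing [d] as observed.
Had Root spread, [constricted glottis], [voice] would have taken /t'/'s values; they stay as in /ɲ/, confirming the spreading constituent is exactly Supralaryngeal.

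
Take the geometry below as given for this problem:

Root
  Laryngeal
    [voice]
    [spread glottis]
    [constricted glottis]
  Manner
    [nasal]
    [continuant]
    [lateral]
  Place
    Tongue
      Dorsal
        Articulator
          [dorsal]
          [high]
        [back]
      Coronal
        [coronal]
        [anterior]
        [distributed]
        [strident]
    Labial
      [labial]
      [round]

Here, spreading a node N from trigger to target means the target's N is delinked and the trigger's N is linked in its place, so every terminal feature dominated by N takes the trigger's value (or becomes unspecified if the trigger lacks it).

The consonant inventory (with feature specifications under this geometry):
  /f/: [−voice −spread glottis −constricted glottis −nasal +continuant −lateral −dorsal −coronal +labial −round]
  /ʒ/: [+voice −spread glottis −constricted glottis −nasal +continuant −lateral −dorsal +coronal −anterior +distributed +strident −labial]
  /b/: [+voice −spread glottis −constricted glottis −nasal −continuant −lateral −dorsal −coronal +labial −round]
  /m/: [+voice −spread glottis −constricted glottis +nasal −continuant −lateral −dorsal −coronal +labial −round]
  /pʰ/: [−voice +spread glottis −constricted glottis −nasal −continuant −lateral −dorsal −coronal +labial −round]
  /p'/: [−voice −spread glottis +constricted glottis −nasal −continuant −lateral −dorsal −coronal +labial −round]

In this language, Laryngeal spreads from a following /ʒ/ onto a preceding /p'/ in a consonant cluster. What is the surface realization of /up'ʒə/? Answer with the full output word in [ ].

[ubʒə]

Terminals under Laryngeal in this geometry: [voice], [spread glottis], [constricted glottis].
Spreading Laryngeal from /ʒ/ onto /p'/ replaces those values with /ʒ/'s: [+voice], [−spread glottis], [−constricted glottis]. Features outside Laryngeal ([nasal], [continuant], [lateral], …) stay as in /p'/.
Among the inventory, only /b/ has exactly this specification, giving the surface form [ubʒə].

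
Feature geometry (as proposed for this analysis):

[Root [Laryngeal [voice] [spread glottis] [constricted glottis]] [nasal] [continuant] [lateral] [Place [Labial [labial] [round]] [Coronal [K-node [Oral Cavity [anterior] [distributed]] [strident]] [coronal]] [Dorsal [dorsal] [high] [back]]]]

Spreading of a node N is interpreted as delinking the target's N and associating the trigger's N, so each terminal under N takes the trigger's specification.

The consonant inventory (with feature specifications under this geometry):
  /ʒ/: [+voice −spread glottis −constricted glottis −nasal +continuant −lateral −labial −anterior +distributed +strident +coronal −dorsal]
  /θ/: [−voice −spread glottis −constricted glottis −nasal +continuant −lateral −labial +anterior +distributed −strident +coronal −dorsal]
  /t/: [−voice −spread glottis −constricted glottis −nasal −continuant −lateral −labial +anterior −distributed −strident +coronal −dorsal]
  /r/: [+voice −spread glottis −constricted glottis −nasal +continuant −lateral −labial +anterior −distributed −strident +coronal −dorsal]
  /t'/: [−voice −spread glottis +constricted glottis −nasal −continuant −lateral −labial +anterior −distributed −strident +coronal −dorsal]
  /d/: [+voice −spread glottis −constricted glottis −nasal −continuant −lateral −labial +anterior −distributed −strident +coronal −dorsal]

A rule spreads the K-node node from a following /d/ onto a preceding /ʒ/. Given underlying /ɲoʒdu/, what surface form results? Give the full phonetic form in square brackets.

[ɲordu]

K-node immediately or transitively dominates [anterior], [distributed], [strident].
After delinking /ʒ/'s K-node and linking /d/'s, the affected terminals become [+anterior], [−distributed], [−strident]; [voice], [spread glottis], [constricted glottis], … (outside K-node) are retained from /ʒ/.
The resulting bundle matches /r/ in the inventory; substituting it for /ʒ/ gives [ɲordu].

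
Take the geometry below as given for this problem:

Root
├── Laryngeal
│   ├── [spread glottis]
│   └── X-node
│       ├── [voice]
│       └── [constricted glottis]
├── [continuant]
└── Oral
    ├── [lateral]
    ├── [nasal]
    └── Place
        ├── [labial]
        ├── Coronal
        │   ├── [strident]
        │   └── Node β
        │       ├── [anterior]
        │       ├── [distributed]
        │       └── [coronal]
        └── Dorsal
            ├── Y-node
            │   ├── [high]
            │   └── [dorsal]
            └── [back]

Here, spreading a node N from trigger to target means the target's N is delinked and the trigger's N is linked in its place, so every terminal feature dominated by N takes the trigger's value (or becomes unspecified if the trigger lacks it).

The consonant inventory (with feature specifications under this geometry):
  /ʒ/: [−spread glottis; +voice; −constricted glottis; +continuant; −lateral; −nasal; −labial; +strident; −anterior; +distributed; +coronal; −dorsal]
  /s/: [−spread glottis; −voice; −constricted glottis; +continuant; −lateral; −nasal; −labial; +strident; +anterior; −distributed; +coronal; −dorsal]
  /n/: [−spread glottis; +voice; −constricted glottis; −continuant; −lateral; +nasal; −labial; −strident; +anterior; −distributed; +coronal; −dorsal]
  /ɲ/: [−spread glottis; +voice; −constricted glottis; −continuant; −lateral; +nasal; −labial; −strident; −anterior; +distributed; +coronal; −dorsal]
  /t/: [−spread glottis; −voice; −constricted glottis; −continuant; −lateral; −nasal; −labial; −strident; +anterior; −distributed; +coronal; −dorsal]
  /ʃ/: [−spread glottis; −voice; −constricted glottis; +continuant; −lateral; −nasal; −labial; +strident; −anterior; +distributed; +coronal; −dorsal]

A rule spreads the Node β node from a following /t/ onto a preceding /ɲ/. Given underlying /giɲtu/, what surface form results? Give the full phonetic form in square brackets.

Terminals under Node β in this geometry: [anterior], [distributed], [coronal].
Spreading Node β from /t/ onto /ɲ/ replaces those values with /t/'s: [+anterior], [−distributed], [+coronal]. Features outside Node β ([spread glottis], [voice], [constricted glottis], …) stay as in /ɲ/.
Among the inventory, only /n/ has exactly this specification, giving the surface form [gintu].

[gintu]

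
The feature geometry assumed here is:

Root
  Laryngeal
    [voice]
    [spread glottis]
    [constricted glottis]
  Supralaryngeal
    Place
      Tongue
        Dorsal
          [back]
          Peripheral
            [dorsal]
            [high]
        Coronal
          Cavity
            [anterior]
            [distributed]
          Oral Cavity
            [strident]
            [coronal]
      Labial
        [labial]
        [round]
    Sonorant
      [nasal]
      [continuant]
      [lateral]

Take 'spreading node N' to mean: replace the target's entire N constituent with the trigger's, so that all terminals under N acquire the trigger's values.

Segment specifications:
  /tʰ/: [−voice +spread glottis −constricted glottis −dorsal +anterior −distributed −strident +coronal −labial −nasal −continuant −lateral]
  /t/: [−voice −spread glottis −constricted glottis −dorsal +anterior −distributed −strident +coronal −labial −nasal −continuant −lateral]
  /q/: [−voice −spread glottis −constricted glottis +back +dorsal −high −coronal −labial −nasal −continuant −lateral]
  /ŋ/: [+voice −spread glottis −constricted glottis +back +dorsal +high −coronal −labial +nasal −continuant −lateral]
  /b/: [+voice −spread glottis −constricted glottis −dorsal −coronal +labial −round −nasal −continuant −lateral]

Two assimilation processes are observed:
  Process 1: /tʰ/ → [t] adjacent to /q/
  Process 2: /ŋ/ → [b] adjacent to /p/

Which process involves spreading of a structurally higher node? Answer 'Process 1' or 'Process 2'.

In Process 1, [spread glottis] changes, so the minimal spreading node is [spread glottis] at depth 2.
Process 2 alters [nasal], [labial], [round], [dorsal], [high], [back]; the lowest common ancestor is Supralaryngeal (depth 1 from Root).
Depth 1 < depth 2; Process 2 involves the structurally higher constituent Supralaryngeal.

Process 2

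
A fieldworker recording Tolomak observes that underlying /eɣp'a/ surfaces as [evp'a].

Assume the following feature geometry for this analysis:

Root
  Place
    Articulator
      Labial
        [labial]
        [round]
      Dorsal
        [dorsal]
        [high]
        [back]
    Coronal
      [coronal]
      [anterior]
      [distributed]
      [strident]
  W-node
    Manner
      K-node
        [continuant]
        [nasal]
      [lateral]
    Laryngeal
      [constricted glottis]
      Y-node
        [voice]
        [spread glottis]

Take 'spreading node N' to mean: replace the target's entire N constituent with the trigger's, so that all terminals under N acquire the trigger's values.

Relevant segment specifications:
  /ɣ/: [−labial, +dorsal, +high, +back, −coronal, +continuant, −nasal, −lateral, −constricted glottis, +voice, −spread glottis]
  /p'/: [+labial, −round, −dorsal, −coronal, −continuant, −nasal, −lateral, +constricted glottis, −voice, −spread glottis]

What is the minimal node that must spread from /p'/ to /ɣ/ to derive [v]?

Comparing /ɣ/ with its surface form [v], the features that change are [labial], [round], [dorsal], [high], [back].
In this geometry the lowest node dominating all of them is Articulator: every daughter of Articulator dominates only a proper subset, so no lower node suffices.
Delinking /ɣ/'s Articulator and associating /p'/'s Articulator gives precisely the feature bundle of [v].
Features on which the two segments disagree outside Articulator, such as [continuant], [constricted glottis], are unchanged — nothing dominating them spread, and Articulator is the minimal sufficient constituent.

Articulator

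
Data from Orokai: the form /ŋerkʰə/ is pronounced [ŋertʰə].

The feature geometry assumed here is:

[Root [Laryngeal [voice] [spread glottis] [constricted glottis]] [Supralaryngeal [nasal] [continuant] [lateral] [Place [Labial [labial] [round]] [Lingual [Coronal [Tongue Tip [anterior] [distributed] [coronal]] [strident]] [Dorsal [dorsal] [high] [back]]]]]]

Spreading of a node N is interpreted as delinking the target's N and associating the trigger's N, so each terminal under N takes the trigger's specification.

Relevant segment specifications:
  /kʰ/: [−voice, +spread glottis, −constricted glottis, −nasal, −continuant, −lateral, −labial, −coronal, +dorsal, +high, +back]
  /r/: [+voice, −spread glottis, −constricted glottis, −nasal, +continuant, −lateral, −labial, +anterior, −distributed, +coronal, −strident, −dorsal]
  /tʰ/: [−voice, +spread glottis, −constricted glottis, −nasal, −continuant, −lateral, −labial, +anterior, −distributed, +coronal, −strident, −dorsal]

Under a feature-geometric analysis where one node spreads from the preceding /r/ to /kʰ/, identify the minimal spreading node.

Lingual

/kʰ/ and [tʰ] differ in [coronal], [anterior], [distributed], [strident], [dorsal], [high], [back]; every other specified feature is identical.
These terminals are all dominated by Lingual, and no proper subconstituent of Lingual covers them all; Lingual is their lowest common ancestor.
Delinking /kʰ/'s Lingual and associating /r/'s Lingual gives precisely the feature bundle of [tʰ].
Features on which the two segments disagree outside Lingual, such as [voice], [spread glottis], are unchanged — nothing dominating them spread, and Lingual is the minimal sufficient constituent.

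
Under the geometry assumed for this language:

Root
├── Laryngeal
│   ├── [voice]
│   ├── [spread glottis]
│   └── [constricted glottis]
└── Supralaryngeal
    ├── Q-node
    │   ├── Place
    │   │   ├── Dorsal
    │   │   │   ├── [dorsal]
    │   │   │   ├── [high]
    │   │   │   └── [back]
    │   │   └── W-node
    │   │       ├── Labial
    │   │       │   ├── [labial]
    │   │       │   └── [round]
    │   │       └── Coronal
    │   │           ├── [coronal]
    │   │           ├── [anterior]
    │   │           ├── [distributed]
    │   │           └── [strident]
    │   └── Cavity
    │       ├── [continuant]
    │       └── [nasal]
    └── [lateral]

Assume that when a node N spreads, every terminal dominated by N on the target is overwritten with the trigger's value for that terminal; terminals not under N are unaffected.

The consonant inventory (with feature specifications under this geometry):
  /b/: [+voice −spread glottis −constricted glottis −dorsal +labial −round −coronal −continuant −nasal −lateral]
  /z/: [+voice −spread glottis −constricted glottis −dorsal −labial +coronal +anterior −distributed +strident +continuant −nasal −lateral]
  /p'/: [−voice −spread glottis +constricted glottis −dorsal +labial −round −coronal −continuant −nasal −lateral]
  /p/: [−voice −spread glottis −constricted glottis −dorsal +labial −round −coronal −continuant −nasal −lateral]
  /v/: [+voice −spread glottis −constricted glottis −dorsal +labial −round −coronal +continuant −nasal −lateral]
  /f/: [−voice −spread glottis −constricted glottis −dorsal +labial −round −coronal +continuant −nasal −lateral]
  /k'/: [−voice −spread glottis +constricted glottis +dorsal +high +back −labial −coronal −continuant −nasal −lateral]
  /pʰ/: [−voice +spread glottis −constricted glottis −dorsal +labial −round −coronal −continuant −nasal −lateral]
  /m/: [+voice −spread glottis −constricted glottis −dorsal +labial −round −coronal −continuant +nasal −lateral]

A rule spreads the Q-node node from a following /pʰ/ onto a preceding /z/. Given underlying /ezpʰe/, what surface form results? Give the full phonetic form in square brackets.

Terminals under Q-node in this geometry: [dorsal], [high], [back], [labial], [round], [coronal], [anterior], [distributed], [strident], [continuant], [nasal].
Spreading Q-node from /pʰ/ onto /z/ replaces those values with /pʰ/'s: [−dorsal], [+labial], [−round], [−coronal], [−continuant], [−nasal]. Features outside Q-node ([voice], [spread glottis], [constricted glottis], …) stay as in /z/.
Among the inventory, only /b/ has exactly this specification, giving the surface form [ebpʰe].

[ebpʰe]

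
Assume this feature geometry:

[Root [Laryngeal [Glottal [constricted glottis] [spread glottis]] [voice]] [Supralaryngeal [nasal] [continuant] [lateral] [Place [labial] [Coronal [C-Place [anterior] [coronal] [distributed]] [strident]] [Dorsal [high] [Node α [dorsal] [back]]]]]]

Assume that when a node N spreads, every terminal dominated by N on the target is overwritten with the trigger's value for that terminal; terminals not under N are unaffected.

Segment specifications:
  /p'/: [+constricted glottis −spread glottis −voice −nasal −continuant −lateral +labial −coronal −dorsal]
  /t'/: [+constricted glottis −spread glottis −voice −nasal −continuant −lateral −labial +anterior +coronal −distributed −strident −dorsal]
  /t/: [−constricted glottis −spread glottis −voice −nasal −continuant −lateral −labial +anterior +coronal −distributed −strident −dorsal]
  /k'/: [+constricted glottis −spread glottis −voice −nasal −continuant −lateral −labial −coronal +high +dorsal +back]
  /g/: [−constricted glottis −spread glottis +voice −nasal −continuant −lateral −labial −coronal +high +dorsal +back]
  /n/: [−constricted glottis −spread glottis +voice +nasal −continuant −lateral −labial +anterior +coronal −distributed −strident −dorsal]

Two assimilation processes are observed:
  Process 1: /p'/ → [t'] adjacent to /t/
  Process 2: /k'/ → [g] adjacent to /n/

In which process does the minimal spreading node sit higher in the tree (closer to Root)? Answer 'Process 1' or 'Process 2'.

Process 1 alters [labial], [coronal], [anterior], [distributed], [strident]; the lowest common ancestor is Place (depth 2 from Root).
In Process 2, [voice], [constricted glottis] change, so the minimal spreading node is Laryngeal at depth 1.
Depth 1 < depth 2; Process 2 involves the structurally higher constituent Laryngeal.

Process 2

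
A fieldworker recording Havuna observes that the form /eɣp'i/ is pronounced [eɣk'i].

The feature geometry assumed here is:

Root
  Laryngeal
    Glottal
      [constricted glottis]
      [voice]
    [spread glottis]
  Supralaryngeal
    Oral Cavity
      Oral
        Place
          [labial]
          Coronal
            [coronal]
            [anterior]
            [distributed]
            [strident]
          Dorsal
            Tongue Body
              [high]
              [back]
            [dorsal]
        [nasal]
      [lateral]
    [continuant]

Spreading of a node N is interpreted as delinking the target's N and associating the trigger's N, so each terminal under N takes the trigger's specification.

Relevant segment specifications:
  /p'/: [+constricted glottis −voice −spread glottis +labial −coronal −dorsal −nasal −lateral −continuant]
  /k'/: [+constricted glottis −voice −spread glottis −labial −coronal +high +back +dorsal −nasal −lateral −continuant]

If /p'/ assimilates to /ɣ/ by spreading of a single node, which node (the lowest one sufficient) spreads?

/p'/ and [k'] differ in [labial], [dorsal], [high], [back]; every other specified feature is identical.
The smallest constituent containing every changed terminal is Place — each of its daughters lacks at least one of the affected features.
Spreading Place from /ɣ/ overwrites each of those terminals with /ɣ/'s values, yielding exactly [k'].
[constricted glottis], [voice] stay as in /p'/ although /ɣ/ differs there, so no node dominating them spread; among the remaining candidates Place is the lowest that derives the output.

Place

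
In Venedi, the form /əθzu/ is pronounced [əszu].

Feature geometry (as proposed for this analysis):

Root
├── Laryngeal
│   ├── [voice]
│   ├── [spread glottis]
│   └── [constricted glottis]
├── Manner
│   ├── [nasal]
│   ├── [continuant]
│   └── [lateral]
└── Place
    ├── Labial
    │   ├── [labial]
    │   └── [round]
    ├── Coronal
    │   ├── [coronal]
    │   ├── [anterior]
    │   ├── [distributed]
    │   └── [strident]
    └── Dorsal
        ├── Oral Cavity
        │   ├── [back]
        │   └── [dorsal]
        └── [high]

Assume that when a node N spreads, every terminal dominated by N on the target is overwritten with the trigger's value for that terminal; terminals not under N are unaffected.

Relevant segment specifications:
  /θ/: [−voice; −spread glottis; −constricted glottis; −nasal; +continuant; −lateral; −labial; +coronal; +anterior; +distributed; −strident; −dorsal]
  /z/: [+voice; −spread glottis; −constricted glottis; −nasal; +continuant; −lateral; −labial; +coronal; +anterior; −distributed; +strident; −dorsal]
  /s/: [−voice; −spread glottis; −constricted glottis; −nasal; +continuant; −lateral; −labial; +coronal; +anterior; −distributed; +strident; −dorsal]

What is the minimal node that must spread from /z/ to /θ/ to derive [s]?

Feature comparison: [distributed], [strident] differ between /θ/ and [s]; the remaining terminals match.
Tracing each changed feature up the tree, the paths first meet at Coronal; any lower node misses at least one of them.
If Coronal spreads, every terminal under it takes /z/'s value, producing [s] as observed.
[voice], a feature on which the two segments disagree outside Coronal, is unchanged — nothing dominating it spread, and Coronal is the minimal sufficient constituent.

Coronal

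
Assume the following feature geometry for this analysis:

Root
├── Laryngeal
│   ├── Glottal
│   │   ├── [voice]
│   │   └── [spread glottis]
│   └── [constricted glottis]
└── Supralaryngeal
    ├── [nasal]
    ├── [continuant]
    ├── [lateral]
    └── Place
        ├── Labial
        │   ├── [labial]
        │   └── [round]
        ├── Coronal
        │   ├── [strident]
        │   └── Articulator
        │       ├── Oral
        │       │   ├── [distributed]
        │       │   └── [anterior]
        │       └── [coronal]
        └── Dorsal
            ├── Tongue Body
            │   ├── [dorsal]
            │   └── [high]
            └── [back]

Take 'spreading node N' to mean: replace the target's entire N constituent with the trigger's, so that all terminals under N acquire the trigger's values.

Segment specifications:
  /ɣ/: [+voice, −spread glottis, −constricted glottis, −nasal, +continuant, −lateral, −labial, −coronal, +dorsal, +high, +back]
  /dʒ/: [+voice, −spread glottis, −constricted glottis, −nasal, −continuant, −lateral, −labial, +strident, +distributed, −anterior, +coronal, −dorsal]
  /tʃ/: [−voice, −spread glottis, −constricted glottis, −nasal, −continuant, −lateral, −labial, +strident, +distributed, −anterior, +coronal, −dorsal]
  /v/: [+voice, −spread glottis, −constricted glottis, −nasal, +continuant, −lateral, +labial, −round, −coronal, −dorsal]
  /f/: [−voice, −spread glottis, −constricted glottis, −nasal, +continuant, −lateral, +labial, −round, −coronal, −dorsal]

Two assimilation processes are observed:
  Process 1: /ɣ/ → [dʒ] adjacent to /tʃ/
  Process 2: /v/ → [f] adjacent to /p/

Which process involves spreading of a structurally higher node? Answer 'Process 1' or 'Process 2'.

Process 1 alters [continuant], [coronal], [anterior], [distributed], [strident], [dorsal], [high], [back]; the lowest common ancestor is Supralaryngeal (depth 1 from Root).
Process 2: the feature that changes is [voice]; the minimal node is [voice] (depth 3).
Supralaryngeal (depth 1) sits above [voice] (depth 3), making Process 1 the one with the higher spreading node.

Process 1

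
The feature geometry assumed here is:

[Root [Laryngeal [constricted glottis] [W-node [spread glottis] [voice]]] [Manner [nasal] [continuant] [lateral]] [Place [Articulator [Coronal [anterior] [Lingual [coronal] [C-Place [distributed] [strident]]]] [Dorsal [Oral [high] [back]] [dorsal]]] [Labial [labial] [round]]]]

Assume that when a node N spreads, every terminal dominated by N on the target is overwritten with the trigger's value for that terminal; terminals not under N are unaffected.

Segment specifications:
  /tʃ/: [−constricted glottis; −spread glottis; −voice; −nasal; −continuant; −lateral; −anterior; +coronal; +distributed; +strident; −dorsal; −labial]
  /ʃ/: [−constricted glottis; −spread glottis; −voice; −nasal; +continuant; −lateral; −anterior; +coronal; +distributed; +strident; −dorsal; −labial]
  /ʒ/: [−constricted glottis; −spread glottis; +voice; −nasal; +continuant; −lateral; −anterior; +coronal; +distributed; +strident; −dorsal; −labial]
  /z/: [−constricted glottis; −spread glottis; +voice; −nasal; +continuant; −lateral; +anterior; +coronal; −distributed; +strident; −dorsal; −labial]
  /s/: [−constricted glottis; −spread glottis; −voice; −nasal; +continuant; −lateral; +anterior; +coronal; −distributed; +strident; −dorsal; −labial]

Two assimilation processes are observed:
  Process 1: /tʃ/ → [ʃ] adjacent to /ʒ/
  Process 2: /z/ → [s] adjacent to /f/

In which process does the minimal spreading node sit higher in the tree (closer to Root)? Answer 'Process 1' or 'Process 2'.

Process 1: the feature that changes is [continuant]; the minimal node is [continuant] (depth 2).
Process 2 alters [voice]; the lowest dominating node is [voice] (depth 3 from Root).
[continuant] is closer to Root than [voice], so Process 1 spreads the higher node.

Process 1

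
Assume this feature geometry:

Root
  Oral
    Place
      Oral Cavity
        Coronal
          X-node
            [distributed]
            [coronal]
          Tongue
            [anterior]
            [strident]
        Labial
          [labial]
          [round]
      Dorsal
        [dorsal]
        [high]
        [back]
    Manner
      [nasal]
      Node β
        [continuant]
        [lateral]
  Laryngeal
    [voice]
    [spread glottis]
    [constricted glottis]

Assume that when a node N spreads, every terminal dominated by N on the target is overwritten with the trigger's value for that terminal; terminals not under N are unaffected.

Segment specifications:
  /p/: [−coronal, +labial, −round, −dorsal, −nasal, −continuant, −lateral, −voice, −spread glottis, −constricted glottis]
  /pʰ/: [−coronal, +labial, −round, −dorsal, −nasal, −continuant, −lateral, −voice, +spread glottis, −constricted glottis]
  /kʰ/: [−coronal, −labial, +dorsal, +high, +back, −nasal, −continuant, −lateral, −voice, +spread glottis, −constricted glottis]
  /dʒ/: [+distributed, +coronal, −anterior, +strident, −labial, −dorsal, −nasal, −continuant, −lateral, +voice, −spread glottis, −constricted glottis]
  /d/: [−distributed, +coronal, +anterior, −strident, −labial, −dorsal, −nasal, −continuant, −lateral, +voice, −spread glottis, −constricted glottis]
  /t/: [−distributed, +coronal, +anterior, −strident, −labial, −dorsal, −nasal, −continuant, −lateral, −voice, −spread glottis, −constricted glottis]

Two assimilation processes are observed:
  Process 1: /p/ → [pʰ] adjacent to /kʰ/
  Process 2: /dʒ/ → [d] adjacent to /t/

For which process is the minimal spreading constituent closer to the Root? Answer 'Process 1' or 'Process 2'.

Process 1: the feature that changes is [spread glottis]; the minimal node is [spread glottis] (depth 2).
In Process 2, [anterior], [distributed], [strident] change, so the minimal spreading node is Coronal at depth 4.
[spread glottis] (depth 2) sits above Coronal (depth 4), making Process 1 the one with the higher spreading node.

Process 1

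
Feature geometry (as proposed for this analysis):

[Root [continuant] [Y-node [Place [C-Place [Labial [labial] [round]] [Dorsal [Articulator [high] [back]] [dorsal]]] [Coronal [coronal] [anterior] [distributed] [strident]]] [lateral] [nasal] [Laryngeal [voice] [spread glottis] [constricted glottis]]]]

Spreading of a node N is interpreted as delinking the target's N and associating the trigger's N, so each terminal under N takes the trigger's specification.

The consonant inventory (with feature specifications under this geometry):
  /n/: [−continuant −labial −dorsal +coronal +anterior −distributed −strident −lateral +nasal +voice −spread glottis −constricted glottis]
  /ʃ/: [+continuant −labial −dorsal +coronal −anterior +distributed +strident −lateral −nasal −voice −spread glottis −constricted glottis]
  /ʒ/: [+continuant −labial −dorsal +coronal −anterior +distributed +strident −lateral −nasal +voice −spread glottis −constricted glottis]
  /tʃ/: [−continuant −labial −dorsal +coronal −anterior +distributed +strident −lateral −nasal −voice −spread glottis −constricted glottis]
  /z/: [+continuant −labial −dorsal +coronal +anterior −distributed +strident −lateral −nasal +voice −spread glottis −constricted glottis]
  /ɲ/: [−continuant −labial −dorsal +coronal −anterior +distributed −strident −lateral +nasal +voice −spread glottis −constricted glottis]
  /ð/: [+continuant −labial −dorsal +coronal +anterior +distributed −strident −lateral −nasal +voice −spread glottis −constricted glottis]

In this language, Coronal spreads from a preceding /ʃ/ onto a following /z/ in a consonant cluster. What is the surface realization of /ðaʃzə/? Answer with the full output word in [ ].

Terminals under Coronal in this geometry: [coronal], [anterior], [distributed], [strident].
Spreading Coronal from /ʃ/ onto /z/ replaces those values with /ʃ/'s: [+coronal], [−anterior], [+distributed], [+strident]. Features outside Coronal ([continuant], [labial], [dorsal], …) stay as in /z/.
Among the inventory, only /ʒ/ has exactly this specification, giving the surface form [ðaʃʒə].

[ðaʃʒə]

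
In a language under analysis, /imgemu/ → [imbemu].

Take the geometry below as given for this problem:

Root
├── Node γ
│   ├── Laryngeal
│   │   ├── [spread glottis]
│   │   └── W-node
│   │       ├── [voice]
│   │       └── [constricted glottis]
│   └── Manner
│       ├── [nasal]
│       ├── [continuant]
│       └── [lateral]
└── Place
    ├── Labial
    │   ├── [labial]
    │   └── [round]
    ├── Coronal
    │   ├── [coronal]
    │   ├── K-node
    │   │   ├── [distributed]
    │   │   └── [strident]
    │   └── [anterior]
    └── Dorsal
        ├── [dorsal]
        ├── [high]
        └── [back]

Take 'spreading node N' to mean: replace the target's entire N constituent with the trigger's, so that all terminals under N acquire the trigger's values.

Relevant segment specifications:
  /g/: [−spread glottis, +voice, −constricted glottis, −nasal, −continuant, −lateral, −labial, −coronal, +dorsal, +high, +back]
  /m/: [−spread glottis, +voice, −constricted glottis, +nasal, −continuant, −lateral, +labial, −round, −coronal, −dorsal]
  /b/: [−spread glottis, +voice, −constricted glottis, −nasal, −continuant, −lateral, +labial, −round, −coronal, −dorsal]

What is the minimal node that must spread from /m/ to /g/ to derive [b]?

Place

Comparing /g/ with its surface form [b], the features that change are [labial], [round], [dorsal], [high], [back].
Tracing each changed feature up the tree, the paths first meet at Place; any lower node misses at least one of them.
Spreading Place from /m/ overwrites each of those terminals with /m/'s values, yielding exactly [b].
Had Root spread, [nasal] would have taken /m/'s value; it stays as in /g/, confirming the spreading constituent is exactly Place.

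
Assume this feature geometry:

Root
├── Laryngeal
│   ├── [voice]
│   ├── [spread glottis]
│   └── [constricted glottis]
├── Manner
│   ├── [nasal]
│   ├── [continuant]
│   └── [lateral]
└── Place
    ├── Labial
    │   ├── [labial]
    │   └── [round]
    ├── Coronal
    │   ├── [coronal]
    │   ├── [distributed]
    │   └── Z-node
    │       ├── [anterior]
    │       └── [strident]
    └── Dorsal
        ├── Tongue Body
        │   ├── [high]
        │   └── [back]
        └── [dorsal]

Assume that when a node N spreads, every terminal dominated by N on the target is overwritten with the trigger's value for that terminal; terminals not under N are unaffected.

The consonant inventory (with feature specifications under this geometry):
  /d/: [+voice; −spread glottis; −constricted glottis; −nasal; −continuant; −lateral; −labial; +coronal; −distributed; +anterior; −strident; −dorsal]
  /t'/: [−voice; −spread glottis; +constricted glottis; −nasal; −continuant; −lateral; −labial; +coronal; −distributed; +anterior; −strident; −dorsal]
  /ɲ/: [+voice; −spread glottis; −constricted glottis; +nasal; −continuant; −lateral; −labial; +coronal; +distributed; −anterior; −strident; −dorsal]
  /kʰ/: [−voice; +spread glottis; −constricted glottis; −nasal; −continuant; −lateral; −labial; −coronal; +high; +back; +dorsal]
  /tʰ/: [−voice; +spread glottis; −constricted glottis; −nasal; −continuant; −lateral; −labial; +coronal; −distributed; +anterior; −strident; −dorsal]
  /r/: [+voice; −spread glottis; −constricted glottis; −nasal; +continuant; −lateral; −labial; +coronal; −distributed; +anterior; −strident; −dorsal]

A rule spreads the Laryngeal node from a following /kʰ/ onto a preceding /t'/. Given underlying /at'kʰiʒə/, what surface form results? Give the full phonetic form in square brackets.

The Laryngeal node dominates the terminals [voice], [spread glottis], [constricted glottis].
After delinking /t'/'s Laryngeal and linking /kʰ/'s, the affected terminals become [−voice], [+spread glottis], [−constricted glottis]; [nasal], [continuant], [lateral], … (outside Laryngeal) are retained from /t'/.
The resulting bundle matches /tʰ/ in the inventory; substituting it for /t'/ gives [atʰkʰiʒə].

[atʰkʰiʒə]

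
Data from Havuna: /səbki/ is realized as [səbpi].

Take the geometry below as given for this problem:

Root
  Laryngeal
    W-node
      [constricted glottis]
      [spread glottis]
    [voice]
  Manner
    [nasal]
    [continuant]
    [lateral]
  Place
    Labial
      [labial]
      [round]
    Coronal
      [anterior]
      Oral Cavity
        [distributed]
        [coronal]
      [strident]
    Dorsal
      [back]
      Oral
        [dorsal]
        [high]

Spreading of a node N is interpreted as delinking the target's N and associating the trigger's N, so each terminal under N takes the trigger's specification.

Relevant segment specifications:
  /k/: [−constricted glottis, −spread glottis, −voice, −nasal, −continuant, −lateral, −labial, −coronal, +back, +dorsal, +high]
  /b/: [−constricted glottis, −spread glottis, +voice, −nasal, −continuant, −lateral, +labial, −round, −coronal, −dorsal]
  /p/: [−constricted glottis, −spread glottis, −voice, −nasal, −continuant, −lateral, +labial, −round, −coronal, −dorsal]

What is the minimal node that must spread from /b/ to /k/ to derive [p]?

Comparing /k/ with its surface form [p], the features that change are [labial], [round], [dorsal], [high], [back].
These terminals are all dominated by Place, and no proper subconstituent of Place covers them all; Place is their lowest common ancestor.
Spreading Place from /b/ overwrites each of those terminals with /b/'s values, yielding exactly [p].
[voice] — on which /b/ differs from /k/ — is unchanged, so Root cannot have spread; the constituent is no larger than Place.

Place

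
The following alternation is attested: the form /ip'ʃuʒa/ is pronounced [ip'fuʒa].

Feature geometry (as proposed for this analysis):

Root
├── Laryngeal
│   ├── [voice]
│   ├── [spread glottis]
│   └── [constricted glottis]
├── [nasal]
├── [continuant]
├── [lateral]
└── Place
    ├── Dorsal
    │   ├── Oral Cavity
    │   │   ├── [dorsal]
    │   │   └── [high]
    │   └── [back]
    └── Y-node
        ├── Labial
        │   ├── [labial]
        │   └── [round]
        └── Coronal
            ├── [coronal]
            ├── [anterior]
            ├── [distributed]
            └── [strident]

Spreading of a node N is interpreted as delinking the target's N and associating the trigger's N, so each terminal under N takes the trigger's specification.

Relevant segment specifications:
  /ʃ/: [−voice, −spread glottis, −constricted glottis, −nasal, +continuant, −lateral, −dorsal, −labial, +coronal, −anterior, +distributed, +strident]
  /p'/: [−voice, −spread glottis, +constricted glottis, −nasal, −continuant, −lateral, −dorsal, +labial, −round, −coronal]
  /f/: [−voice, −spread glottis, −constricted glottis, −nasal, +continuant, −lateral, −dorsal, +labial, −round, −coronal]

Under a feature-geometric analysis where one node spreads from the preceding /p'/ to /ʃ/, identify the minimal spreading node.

Y-node

The alternation /ʃ/ → [f] changes [labial], [round], [coronal], [anterior], [distributed], [strident] and nothing else.
In this geometry the lowest node dominating all of them is Y-node: every daughter of Y-node dominates only a proper subset, so no lower node suffices.
Delinking /ʃ/'s Y-node and associating /p'/'s Y-node gives precisely the feature bundle of [f].
[continuant], [constricted glottis] stay as in /ʃ/ although /p'/ differs there, so no node dominating them spread; among the remaining candidates Y-node is the lowest that derives the output.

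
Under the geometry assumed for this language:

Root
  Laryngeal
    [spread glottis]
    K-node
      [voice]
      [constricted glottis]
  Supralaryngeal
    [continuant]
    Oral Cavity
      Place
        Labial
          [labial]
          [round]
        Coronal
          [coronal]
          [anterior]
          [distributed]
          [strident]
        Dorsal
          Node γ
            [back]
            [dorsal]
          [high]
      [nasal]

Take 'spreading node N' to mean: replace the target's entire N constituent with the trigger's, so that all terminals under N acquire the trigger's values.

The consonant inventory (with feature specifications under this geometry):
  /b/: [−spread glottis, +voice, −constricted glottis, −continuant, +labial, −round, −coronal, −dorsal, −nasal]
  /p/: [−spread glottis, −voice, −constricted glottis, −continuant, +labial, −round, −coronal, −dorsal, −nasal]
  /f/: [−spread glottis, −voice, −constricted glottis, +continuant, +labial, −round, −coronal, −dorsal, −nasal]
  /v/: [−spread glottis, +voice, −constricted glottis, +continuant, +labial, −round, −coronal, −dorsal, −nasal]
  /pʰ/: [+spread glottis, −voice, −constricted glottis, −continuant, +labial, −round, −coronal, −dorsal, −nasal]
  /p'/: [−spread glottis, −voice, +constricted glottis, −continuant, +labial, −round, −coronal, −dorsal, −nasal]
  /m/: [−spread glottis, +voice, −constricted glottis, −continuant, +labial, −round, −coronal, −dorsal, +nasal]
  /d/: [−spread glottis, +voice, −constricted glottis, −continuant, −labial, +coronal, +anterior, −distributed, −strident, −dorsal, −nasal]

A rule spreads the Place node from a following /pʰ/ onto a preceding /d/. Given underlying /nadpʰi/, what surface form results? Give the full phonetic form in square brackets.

[nabpʰi]

Place immediately or transitively dominates [labial], [round], [coronal], [anterior], [distributed], [strident], [back], [dorsal], [high].
Spreading Place from /pʰ/ onto /d/ replaces those values with /pʰ/'s: [+labial], [−round], [−coronal], [−dorsal]. Features outside Place ([spread glottis], [voice], [constricted glottis], …) stay as in /d/.
Among the inventory, only /b/ has exactly this specification, giving the surface form [nabpʰi].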